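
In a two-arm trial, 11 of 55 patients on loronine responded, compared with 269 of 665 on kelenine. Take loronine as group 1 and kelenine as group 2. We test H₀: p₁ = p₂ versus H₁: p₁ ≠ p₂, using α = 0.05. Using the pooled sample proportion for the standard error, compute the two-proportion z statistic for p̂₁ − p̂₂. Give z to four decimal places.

z = -2.9900

p̂₁ = 11/55 = 0.200000, p̂₂ = 269/665 = 0.404511.
Pooled p̂ = (11+269)/(55+665) = 280/720 = 0.388889.
SE = √(0.237654 × 0.0196856) = 0.068399.
z = (0.200000 − 0.404511)/0.068399 = -0.204511/0.068399 = -2.9900.
Two-sided p-value ≈ 2·Φ(−2.990) = 0.0028. With α = 0.05, reject H₀.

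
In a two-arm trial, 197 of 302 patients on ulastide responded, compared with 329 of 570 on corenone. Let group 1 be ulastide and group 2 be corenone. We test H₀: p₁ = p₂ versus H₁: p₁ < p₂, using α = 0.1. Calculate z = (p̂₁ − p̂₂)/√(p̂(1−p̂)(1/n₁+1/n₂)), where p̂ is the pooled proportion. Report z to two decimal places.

z = 2.16

p̂₁ = 197/302 = 0.6523, p̂₂ = 329/570 = 0.5772.
Pooled p̂ = (197+329)/(302+570) = 526/872 = 0.6032.
SE = √(0.239347 × 0.00506564) = 0.0348.
z = (0.6523 − 0.5772)/0.0348 = 0.0751/0.0348 = 2.16.
p-value = P(Z < 2.158) ≈ 0.9845; since p > α = 0.1, fail to reject H₀.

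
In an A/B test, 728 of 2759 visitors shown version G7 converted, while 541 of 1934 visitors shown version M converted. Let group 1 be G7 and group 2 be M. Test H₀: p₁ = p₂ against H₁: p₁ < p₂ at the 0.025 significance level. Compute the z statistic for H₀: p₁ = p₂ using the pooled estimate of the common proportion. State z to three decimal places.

p̂₁ = 728/2759 ≈ 0.26386, p̂₂ = 541/1934 ≈ 0.27973.
Pooled p̂ = (728+541)/(2759+1934) = 1269/4693 = 0.27040.
SE = √(p̂(1−p̂)(1/n₁+1/n₂)) = √(0.27040·0.72960·0.000879513) = √(0.000173515) = 0.01317.
z = (0.26386 − 0.27973)/0.01317 = -0.01587/0.01317 = -1.205.
p-value = P(Z < -1.205) ≈ 0.1142. With α = 0.025, fail to reject H₀.

z = -1.205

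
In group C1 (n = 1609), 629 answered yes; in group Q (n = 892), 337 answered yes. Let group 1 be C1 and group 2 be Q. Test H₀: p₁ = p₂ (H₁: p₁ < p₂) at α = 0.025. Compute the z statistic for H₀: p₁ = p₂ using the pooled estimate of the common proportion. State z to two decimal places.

z = 0.65

p̂₁ = 629/1609 ≈ 0.3909, p̂₂ = 337/892 ≈ 0.3778.
Pooled p̂ = (629+337)/(1609+892) = 966/2501 = 0.3862.
SE = √(0.23706 × 0.00174258) = 0.0203.
z = (0.3909 − 0.3778)/0.0203 = 0.0131/0.0203 = 0.65.
p-value = P(Z < 0.646) ≈ 0.7408, so at α = 0.025 we fail to reject H₀.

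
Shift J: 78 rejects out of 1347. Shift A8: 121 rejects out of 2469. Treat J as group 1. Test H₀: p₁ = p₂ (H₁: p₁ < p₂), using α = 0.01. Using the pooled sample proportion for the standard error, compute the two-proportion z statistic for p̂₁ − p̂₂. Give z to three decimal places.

p̂₁ = 78/1347 ≈ 0.05791, p̂₂ = 121/2469 ≈ 0.04901.
Pooled p̂ = (78+121)/(1347+2469) = 199/3816 = 0.05215.
SE = √(0.0494293 × 0.00114741) = 0.00753.
z = (0.05791 − 0.04901)/0.00753 = 0.00890/0.00753 = 1.182.
p-value = P(Z < 1.182) ≈ 0.8813; since p > α = 0.01, fail to reject H₀.

z = 1.182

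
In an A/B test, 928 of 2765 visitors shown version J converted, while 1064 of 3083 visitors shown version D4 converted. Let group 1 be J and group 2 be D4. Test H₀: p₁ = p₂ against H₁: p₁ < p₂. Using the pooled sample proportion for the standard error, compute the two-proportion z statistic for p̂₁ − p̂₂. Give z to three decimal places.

p̂₁ = 928/2765 ≈ 0.335624, p̂₂ = 1064/3083 ≈ 0.345118.
Pooled p̂ = (928+1064)/(2765+3083) = 1992/5848 = 0.340629.
SE = √(0.224601 × 0.000686023) = 0.012413.
z = (0.335624 − 0.345118)/0.012413 = -0.009494/0.012413 = -0.765.
p-value = P(Z < -0.765) ≈ 0.2222.

z = -0.765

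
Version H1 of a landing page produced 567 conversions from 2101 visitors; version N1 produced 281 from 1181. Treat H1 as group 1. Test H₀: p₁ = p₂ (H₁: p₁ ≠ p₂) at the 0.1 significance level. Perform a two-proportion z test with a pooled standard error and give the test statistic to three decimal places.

p̂₁ = 567/2101 = 0.26987, p̂₂ = 281/1181 = 0.23793.
Pooled p̂ = (567+281)/(2101+1181) = 848/3282 = 0.25838.
SE = √(0.191619 × 0.0013227) = 0.01592.
z = (0.26987 − 0.23793)/0.01592 = 0.03194/0.01592 = 2.006.
p-value = 2·P(Z > 2.006) ≈ 0.0448. With α = 0.1, reject H₀.

z = 2.006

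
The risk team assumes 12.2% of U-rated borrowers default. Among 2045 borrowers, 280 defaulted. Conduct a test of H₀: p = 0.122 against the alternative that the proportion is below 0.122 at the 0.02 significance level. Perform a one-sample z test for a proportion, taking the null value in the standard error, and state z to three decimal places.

p̂ = 280/2045 = 0.13692.
Under H₀, SE = √(0.122·0.878/2045) = √(5.23795e-05) = 0.00724.
z = (0.13692 − 0.122)/0.00724 = 0.01492/0.00724 = 2.061.
p-value = P(Z < 2.061) ≈ 0.9804, so at α = 0.02 we fail to reject H₀.

z = 2.061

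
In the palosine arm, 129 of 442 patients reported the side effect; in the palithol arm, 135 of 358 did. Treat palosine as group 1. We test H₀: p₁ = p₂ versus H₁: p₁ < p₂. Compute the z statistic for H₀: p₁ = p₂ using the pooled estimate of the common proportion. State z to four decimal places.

z = -2.5495

p̂₁ = 129/442 = 0.291855, p̂₂ = 135/358 = 0.377095.
Pooled p̂ = (129+135)/(442+358) = 264/800 = 0.330000.
SE = √(0.2211 × 0.00505574) = 0.033434.
z = (0.291855 − 0.377095)/0.033434 = -0.085240/0.033434 = -2.5495.
p-value = P(Z < -2.550) ≈ 0.0054.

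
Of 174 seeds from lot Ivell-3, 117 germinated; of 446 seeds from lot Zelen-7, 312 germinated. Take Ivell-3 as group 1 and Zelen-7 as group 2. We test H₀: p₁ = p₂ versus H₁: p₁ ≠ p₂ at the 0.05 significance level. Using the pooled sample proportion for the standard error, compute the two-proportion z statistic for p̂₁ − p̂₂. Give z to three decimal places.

z = -0.658

p̂₁ = 117/174 ≈ 0.67241, p̂₂ = 312/446 ≈ 0.69955.
Pooled p̂ = (117+312)/(174+446) = 429/620 = 0.69194.
SE = √(0.213161 × 0.00798928) = 0.04127.
z = (0.67241 − 0.69955)/0.04127 = -0.02714/0.04127 = -0.658.
Two-sided p-value ≈ 2·Φ(−0.658) = 0.5108. With α = 0.05, fail to reject H₀.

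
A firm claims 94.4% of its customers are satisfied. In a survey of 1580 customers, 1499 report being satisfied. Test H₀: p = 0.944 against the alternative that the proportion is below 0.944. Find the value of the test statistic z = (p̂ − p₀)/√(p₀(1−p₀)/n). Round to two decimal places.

p̂ = 1499/1580 = 0.94873.
Standard error under H₀: √(0.944×0.056/1580) = 0.00578.
z = (0.94873 − 0.944)/0.00578 = 0.00473/0.00578 = 0.82.
p-value = P(Z < 0.818) ≈ 0.7935.

z = 0.82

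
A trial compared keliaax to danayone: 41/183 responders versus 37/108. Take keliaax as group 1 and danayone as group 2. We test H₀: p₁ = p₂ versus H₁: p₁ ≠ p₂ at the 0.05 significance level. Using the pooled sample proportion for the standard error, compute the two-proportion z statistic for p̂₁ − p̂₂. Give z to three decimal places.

z = -2.206

p̂₁ = 41/183 = 0.22404, p̂₂ = 37/108 = 0.34259.
Pooled p̂ = (41+37)/(183+108) = 78/291 = 0.26804.
SE = √(p̂(1−p̂)(1/n₁+1/n₂)) = √(0.26804·0.73196·0.0147237) = √(0.00288873) = 0.05375.
z = (0.22404 − 0.34259)/0.05375 = -0.11855/0.05375 = -2.206.
Two-sided p-value ≈ 2·Φ(−2.206) = 0.0274. With α = 0.05, reject H₀.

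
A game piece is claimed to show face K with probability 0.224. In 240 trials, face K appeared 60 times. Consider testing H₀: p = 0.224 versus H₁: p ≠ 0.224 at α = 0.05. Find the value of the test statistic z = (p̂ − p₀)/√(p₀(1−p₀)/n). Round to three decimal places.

p̂ = 60/240 = 0.25000.
Under H₀, SE = √(0.224·0.776/240) = √(0.000724267) = 0.02691.
z = (0.25000 − 0.224)/0.02691 = 0.02600/0.02691 = 0.966.
p-value = 2·P(Z > 0.966) ≈ 0.3340; since p > α = 0.05, fail to reject H₀.

z = 0.966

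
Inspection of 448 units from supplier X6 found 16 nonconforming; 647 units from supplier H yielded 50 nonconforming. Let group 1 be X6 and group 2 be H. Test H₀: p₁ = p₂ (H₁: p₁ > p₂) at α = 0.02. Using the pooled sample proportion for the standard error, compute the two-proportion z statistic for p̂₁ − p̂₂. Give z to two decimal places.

p̂₁ = 16/448 ≈ 0.03571, p̂₂ = 50/647 ≈ 0.07728.
Pooled p̂ = (16+50)/(448+647) = 66/1095 = 0.06027.
SE = √(p̂(1−p̂)(1/n₁+1/n₂)) = √(0.06027·0.93973·0.00377774) = √(0.000213975) = 0.01463.
z = (0.03571 − 0.07728)/0.01463 = -0.04157/0.01463 = -2.84.
p-value = P(Z > -2.842) ≈ 0.9978, so at α = 0.02 we fail to reject H₀.

z = -2.84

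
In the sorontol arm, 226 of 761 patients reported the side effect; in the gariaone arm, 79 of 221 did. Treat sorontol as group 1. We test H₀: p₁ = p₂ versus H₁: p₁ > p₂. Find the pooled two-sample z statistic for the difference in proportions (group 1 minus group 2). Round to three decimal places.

p̂₁ = 226/761 ≈ 0.29698, p̂₂ = 79/221 ≈ 0.35747.
Pooled p̂ = (226+79)/(761+221) = 305/982 = 0.31059.
SE = √(p̂(1−p̂)(1/n₁+1/n₂)) = √(0.31059·0.68941·0.00583895) = √(0.00125026) = 0.03536.
z = (0.29698 − 0.35747)/0.03536 = -0.06049/0.03536 = -1.711.
p-value = P(Z > -1.711) ≈ 0.9564.

z = -1.711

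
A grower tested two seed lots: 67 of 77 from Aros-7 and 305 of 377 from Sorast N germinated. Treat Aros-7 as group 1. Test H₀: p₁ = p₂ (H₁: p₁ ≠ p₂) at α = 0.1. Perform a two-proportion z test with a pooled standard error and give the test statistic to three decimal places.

z = 1.270

p̂₁ = 67/77 = 0.87013, p̂₂ = 305/377 = 0.80902.
Pooled p̂ = (67+305)/(77+377) = 372/454 = 0.81938.
SE = √(0.147994 × 0.0156395) = 0.04811.
z = (0.87013 − 0.80902)/0.04811 = 0.06111/0.04811 = 1.270.
p-value = 2·P(Z > 1.270) ≈ 0.2040; since p > α = 0.1, fail to reject H₀.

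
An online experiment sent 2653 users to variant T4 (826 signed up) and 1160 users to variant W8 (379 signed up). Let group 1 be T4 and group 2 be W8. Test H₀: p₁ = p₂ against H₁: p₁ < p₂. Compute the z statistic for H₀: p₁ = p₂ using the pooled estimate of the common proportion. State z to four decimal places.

z = -0.9397

p̂₁ = 826/2653 = 0.311346, p̂₂ = 379/1160 = 0.326724.
Pooled p̂ = (826+379)/(2653+1160) = 1205/3813 = 0.316024.
SE = √(p̂(1−p̂)(1/n₁+1/n₂)) = √(0.316024·0.683976·0.001239) = √(0.000267814) = 0.016365.
z = (0.311346 − 0.326724)/0.016365 = -0.015378/0.016365 = -0.9397.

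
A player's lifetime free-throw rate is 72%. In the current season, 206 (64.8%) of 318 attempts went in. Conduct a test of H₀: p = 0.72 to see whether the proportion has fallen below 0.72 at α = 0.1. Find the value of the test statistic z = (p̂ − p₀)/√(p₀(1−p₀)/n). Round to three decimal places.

z = -2.868

p̂ = 206/318 ≈ 0.647799.
Standard error under H₀: √(0.72×0.28/318) = 0.025179.
z = (0.647799 − 0.72)/0.025179 = -0.072201/0.025179 = -2.868.
p-value = P(Z < -2.868) ≈ 0.0021; since p < α = 0.1, reject H₀.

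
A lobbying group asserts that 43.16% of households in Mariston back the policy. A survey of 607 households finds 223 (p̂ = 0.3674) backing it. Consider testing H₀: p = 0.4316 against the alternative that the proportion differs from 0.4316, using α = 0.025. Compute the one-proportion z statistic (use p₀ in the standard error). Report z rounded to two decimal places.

p̂ = 223/607 = 0.3674.
Standard error under H₀: √(0.4316×0.5684/607) = 0.0201.
z = (0.3674 − 0.4316)/0.0201 = -0.0642/0.0201 = -3.19.
Two-sided p-value ≈ 2·Φ(−3.194) = 0.0014. With α = 0.025, reject H₀.

z = -3.19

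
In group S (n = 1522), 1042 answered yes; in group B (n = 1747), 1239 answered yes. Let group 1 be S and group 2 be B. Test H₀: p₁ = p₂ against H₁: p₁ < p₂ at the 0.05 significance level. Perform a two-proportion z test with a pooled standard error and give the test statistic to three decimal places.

z = -1.527

p̂₁ = 1042/1522 ≈ 0.68463, p̂₂ = 1239/1747 ≈ 0.70922.
Pooled p̂ = (1042+1239)/(1522+1747) = 2281/3269 = 0.69777.
SE = √(0.210888 × 0.00122944) = 0.01610.
z = (0.68463 − 0.70922)/0.01610 = -0.02459/0.01610 = -1.527.
p-value = P(Z < -1.527) ≈ 0.0634; since p > α = 0.05, fail to reject H₀.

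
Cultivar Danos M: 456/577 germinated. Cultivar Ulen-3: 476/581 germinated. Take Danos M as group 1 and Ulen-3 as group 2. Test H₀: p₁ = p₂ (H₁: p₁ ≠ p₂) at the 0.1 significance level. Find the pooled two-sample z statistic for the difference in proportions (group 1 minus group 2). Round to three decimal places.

z = -1.244

p̂₁ = 456/577 = 0.790295, p̂₂ = 476/581 = 0.819277.
Pooled p̂ = (456+476)/(577+581) = 932/1158 = 0.804836.
SE = √(p̂(1−p̂)(1/n₁+1/n₂)) = √(0.804836·0.195164·0.00345427) = √(0.00054258) = 0.023293.
z = (0.790295 − 0.819277)/0.023293 = -0.028982/0.023293 = -1.244.
p-value = 2·P(Z > 1.244) ≈ 0.2134; since p > α = 0.1, fail to reject H₀.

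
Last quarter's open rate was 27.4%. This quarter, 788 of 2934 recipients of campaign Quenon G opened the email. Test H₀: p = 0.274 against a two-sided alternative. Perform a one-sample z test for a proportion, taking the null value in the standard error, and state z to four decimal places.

z = -0.6588

p̂ = 788/2934 ≈ 0.2685753.
Under H₀, SE = √(0.274·0.726/2934) = √(6.77996e-05) = 0.0082341.
z = (0.2685753 − 0.274)/0.0082341 = -0.0054247/0.0082341 = -0.6588.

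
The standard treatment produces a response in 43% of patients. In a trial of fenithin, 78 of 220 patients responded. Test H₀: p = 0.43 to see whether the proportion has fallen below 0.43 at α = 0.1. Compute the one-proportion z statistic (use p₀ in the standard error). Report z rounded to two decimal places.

p̂ = 78/220 ≈ 0.3545.
SE = √(p₀(1−p₀)/n) = √(0.2451/220) = 0.0334.
z = (0.3545 − 0.43)/0.0334 = -0.0755/0.0334 = -2.26.
p-value = P(Z < -2.261) ≈ 0.0119, so at α = 0.1 we reject H₀.

z = -2.26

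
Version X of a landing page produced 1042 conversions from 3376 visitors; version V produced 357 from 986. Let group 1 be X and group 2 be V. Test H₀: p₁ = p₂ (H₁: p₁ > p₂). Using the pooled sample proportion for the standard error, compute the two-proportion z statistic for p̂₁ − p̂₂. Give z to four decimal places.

z = -3.1616

p̂₁ = 1042/3376 ≈ 0.3086493, p̂₂ = 357/986 ≈ 0.3620690.
Pooled p̂ = (1042+357)/(3376+986) = 1399/4362 = 0.3207244.
SE = √(p̂(1−p̂)(1/n₁+1/n₂)) = √(0.3207244·0.6792756·0.00131041) = √(0.000285486) = 0.0168963.
z = (0.3086493 − 0.3620690)/0.0168963 = -0.0534197/0.0168963 = -3.1616.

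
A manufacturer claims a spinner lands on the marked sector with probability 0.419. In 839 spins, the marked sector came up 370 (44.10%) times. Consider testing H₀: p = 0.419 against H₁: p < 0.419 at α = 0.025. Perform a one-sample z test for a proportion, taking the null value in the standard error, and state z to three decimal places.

z = 1.292

p̂ = 370/839 ≈ 0.44100.
Standard error under H₀: √(0.419×0.581/839) = 0.01703.
z = (0.44100 − 0.419)/0.01703 = 0.02200/0.01703 = 1.292.
p-value = P(Z < 1.292) ≈ 0.9018; since p > α = 0.025, fail to reject H₀.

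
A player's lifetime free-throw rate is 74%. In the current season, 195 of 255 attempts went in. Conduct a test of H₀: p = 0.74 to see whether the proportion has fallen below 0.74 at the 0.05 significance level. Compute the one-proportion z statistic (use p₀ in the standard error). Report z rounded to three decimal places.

z = 0.899

p̂ = 195/255 ≈ 0.764706.
SE = √(p₀(1−p₀)/n) = √(0.1924/255) = 0.027468.
z = (0.764706 − 0.74)/0.027468 = 0.024706/0.027468 = 0.899.
p-value = P(Z < 0.899) ≈ 0.8158, so at α = 0.05 we fail to reject H₀.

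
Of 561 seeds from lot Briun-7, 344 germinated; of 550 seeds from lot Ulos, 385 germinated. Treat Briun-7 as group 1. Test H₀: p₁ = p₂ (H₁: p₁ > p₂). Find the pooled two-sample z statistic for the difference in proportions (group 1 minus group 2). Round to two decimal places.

p̂₁ = 344/561 = 0.6132, p̂₂ = 385/550 = 0.7000.
Pooled p̂ = (344+385)/(561+550) = 729/1111 = 0.6562.
SE = √(0.225612 × 0.00360071) = 0.0285.
z = (0.6132 − 0.7000)/0.0285 = -0.0868/0.0285 = -3.05.

z = -3.05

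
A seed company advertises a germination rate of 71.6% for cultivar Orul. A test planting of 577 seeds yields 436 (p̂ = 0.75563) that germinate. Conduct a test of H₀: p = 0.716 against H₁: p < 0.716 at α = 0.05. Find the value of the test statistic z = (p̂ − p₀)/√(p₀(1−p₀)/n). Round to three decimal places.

z = 2.111

p̂ = 436/577 = 0.75563.
Under H₀, SE = √(0.716·0.284/577) = √(0.000352416) = 0.01877.
z = (0.75563 − 0.716)/0.01877 = 0.03963/0.01877 = 2.111.
p-value = P(Z < 2.111) ≈ 0.9826, so at α = 0.05 we fail to reject H₀.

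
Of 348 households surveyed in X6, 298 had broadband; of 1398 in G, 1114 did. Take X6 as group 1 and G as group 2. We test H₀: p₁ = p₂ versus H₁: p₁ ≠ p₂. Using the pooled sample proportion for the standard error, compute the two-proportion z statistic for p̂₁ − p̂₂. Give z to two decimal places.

p̂₁ = 298/348 ≈ 0.8563, p̂₂ = 1114/1398 ≈ 0.7969.
Pooled p̂ = (298+1114)/(348+1398) = 1412/1746 = 0.8087.
SE = √(p̂(1−p̂)(1/n₁+1/n₂)) = √(0.8087·0.1913·0.00358887) = √(0.000555201) = 0.0236.
z = (0.8563 − 0.7969)/0.0236 = 0.0594/0.0236 = 2.52.
p-value = 2·P(Z > 2.524) ≈ 0.0116.

z = 2.52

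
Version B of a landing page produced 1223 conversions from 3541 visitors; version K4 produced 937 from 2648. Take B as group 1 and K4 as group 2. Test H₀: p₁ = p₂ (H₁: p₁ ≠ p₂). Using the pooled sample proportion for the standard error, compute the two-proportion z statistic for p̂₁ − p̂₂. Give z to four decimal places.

z = -0.6916

p̂₁ = 1223/3541 = 0.345383, p̂₂ = 937/2648 = 0.353852.
Pooled p̂ = (1223+937)/(3541+2648) = 2160/6189 = 0.349006.
SE = √(0.227201 × 0.00066005) = 0.012246.
z = (0.345383 − 0.353852)/0.012246 = -0.008469/0.012246 = -0.6916.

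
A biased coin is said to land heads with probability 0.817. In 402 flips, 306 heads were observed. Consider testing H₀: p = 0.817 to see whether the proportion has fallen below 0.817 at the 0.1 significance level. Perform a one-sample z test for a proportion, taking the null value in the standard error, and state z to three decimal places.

z = -2.894

p̂ = 306/402 = 0.761194.
Standard error under H₀: √(0.817×0.183/402) = 0.019285.
z = (0.761194 − 0.817)/0.019285 = -0.055806/0.019285 = -2.894.
p-value = P(Z < -2.894) ≈ 0.0019; since p < α = 0.1, reject H₀.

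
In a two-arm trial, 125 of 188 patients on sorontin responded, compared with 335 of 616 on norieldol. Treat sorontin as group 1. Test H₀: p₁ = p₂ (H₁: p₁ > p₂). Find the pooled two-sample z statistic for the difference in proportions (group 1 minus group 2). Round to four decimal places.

z = 2.9366

p̂₁ = 125/188 = 0.664894, p̂₂ = 335/616 = 0.543831.
Pooled p̂ = (125+335)/(188+616) = 460/804 = 0.572139.
SE = √(0.244796 × 0.00694253) = 0.041225.
z = (0.664894 − 0.543831)/0.041225 = 0.121063/0.041225 = 2.9366.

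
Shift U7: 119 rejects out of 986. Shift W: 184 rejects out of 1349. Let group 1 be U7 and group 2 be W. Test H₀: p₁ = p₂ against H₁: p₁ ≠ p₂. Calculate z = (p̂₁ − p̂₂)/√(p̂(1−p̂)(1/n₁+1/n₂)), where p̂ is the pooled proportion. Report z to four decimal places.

p̂₁ = 119/986 ≈ 0.120690, p̂₂ = 184/1349 ≈ 0.136397.
Pooled p̂ = (119+184)/(986+1349) = 303/2335 = 0.129764.
SE = √(0.112926 × 0.00175549) = 0.014080.
z = (0.120690 − 0.136397)/0.014080 = -0.015707/0.014080 = -1.1156.

z = -1.1156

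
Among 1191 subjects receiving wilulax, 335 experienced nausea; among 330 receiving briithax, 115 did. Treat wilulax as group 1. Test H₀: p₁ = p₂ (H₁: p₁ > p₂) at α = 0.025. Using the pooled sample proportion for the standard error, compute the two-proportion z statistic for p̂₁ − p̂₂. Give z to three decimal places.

p̂₁ = 335/1191 ≈ 0.28128, p̂₂ = 115/330 ≈ 0.34848.
Pooled p̂ = (335+115)/(1191+330) = 450/1521 = 0.29586.
SE = √(0.208326 × 0.00386993) = 0.02839.
z = (0.28128 − 0.34848)/0.02839 = -0.06720/0.02839 = -2.367.
p-value = P(Z > -2.367) ≈ 0.9910. With α = 0.025, fail to reject H₀.

z = -2.367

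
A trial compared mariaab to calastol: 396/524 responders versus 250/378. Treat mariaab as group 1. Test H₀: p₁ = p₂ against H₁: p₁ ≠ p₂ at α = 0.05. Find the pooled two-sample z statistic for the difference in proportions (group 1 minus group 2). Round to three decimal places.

z = 3.101

p̂₁ = 396/524 ≈ 0.755725, p̂₂ = 250/378 ≈ 0.661376.
Pooled p̂ = (396+250)/(524+378) = 646/902 = 0.716186.
SE = √(0.203264 × 0.0045539) = 0.030424.
z = (0.755725 − 0.661376)/0.030424 = 0.094349/0.030424 = 3.101.
p-value = 2·P(Z > 3.101) ≈ 0.0019. With α = 0.05, reject H₀.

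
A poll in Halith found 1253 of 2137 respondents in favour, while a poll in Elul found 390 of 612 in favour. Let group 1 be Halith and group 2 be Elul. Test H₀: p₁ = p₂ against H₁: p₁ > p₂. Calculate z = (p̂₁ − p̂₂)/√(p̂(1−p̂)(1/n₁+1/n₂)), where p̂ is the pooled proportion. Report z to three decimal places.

z = -2.265

p̂₁ = 1253/2137 ≈ 0.58634, p̂₂ = 390/612 ≈ 0.63725.
Pooled p̂ = (1253+390)/(2137+612) = 1643/2749 = 0.59767.
SE = √(p̂(1−p̂)(1/n₁+1/n₂)) = √(0.59767·0.40233·0.00210193) = √(0.000505431) = 0.02248.
z = (0.58634 − 0.63725)/0.02248 = -0.05091/0.02248 = -2.265.
p-value = P(Z > -2.265) ≈ 0.9882.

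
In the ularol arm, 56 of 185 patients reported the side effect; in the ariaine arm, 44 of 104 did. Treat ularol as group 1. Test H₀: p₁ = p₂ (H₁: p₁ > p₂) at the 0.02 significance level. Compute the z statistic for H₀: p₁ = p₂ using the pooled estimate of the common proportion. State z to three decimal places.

z = -2.065

p̂₁ = 56/185 ≈ 0.30270, p̂₂ = 44/104 ≈ 0.42308.
Pooled p̂ = (56+44)/(185+104) = 100/289 = 0.34602.
SE = √(p̂(1−p̂)(1/n₁+1/n₂)) = √(0.34602·0.65398·0.0150208) = √(0.00339906) = 0.05830.
z = (0.30270 − 0.42308)/0.05830 = -0.12038/0.05830 = -2.065.
p-value = P(Z > -2.065) ≈ 0.9805; since p > α = 0.02, fail to reject H₀.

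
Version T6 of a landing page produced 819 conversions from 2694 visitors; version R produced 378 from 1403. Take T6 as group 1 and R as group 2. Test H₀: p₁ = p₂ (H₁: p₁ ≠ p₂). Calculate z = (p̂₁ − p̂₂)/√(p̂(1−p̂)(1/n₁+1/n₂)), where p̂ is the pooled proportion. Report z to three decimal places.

p̂₁ = 819/2694 ≈ 0.304009, p̂₂ = 378/1403 ≈ 0.269423.
Pooled p̂ = (819+378)/(2694+1403) = 1197/4097 = 0.292165.
SE = √(p̂(1−p̂)(1/n₁+1/n₂)) = √(0.292165·0.707835·0.00108395) = √(0.000224167) = 0.014972.
z = (0.304009 − 0.269423)/0.014972 = 0.034586/0.014972 = 2.310.

z = 2.310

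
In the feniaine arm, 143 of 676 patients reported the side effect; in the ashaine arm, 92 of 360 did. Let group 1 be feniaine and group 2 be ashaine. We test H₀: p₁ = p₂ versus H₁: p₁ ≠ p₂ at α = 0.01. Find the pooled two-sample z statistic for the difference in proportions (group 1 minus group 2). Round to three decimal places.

p̂₁ = 143/676 ≈ 0.21154, p̂₂ = 92/360 ≈ 0.25556.
Pooled p̂ = (143+92)/(676+360) = 235/1036 = 0.22683.
SE = √(0.17538 × 0.00425707) = 0.02732.
z = (0.21154 − 0.25556)/0.02732 = -0.04402/0.02732 = -1.611.
Two-sided p-value ≈ 2·Φ(−1.611) = 0.1072. With α = 0.01, fail to reject H₀.

z = -1.611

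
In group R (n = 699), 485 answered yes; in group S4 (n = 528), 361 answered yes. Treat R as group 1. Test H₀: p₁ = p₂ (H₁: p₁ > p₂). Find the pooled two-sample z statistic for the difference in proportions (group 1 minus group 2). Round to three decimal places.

p̂₁ = 485/699 = 0.69385, p̂₂ = 361/528 = 0.68371.
Pooled p̂ = (485+361)/(699+528) = 846/1227 = 0.68949.
SE = √(0.214095 × 0.00332455) = 0.02668.
z = (0.69385 − 0.68371)/0.02668 = 0.01014/0.02668 = 0.380.
p-value = P(Z > 0.380) ≈ 0.3520.

z = 0.380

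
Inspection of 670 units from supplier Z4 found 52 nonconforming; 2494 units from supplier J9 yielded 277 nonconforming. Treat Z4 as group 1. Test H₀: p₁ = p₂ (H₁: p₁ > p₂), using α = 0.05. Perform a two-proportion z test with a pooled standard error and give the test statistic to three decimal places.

p̂₁ = 52/670 = 0.077612, p̂₂ = 277/2494 = 0.111067.
Pooled p̂ = (52+277)/(670+2494) = 329/3164 = 0.103982.
SE = √(0.09317 × 0.0018935) = 0.013282.
z = (0.077612 − 0.111067)/0.013282 = -0.033455/0.013282 = -2.519.
p-value = P(Z > -2.519) ≈ 0.9941; since p > α = 0.05, fail to reject H₀.

z = -2.519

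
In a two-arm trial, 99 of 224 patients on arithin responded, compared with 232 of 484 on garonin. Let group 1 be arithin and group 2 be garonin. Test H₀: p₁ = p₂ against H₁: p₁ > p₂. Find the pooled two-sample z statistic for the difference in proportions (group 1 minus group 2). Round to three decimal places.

z = -0.927

p̂₁ = 99/224 = 0.44196, p̂₂ = 232/484 = 0.47934.
Pooled p̂ = (99+232)/(224+484) = 331/708 = 0.46751.
SE = √(0.248945 × 0.0065304) = 0.04032.
z = (0.44196 − 0.47934)/0.04032 = -0.03738/0.04032 = -0.927.
p-value = P(Z > -0.927) ≈ 0.8230.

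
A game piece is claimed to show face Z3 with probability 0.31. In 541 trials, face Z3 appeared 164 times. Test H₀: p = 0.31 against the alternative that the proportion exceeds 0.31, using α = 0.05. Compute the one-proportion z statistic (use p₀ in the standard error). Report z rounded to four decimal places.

p̂ = 164/541 = 0.303142.
Standard error under H₀: √(0.31×0.69/541) = 0.019884.
z = (0.303142 − 0.31)/0.019884 = -0.006858/0.019884 = -0.3449.
p-value = P(Z > -0.345) ≈ 0.6349, so at α = 0.05 we fail to reject H₀.

z = -0.3449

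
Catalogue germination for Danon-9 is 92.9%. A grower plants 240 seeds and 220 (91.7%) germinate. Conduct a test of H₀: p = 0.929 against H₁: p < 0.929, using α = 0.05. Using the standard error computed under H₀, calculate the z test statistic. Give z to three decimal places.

z = -0.744

p̂ = 220/240 = 0.91667.
Standard error under H₀: √(0.929×0.071/240) = 0.01658.
z = (0.91667 − 0.929)/0.01658 = -0.01233/0.01658 = -0.744.
p-value = P(Z < -0.744) ≈ 0.2285; since p > α = 0.05, fail to reject H₀.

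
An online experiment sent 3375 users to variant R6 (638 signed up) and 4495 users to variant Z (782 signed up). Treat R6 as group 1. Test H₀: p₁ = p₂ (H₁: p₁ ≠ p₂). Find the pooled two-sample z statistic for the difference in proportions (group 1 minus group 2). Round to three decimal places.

z = 1.720

p̂₁ = 638/3375 = 0.18904, p̂₂ = 782/4495 = 0.17397.
Pooled p̂ = (638+782)/(3375+4495) = 1420/7870 = 0.18043.
SE = √(0.147876 × 0.000518766) = 0.00876.
z = (0.18904 − 0.17397)/0.00876 = 0.01507/0.00876 = 1.720.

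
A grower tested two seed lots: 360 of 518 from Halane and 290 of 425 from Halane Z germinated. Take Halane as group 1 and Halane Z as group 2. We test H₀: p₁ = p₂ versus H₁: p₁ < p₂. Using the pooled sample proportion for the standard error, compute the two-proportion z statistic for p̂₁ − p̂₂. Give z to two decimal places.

p̂₁ = 360/518 ≈ 0.6950, p̂₂ = 290/425 ≈ 0.6824.
Pooled p̂ = (360+290)/(518+425) = 650/943 = 0.6893.
SE = √(0.214169 × 0.00428344) = 0.0303.
z = (0.6950 − 0.6824)/0.0303 = 0.0126/0.0303 = 0.42.

z = 0.42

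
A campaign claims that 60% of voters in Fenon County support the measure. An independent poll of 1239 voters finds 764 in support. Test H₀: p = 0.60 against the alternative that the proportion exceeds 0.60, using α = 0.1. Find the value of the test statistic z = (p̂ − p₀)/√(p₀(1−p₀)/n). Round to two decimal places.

z = 1.19

p̂ = 764/1239 ≈ 0.6166.
Standard error under H₀: √(0.6×0.4/1239) = 0.0139.
z = (0.6166 − 0.6)/0.0139 = 0.0166/0.0139 = 1.19.
p-value = P(Z > 1.195) ≈ 0.1161; since p > α = 0.1, fail to reject H₀.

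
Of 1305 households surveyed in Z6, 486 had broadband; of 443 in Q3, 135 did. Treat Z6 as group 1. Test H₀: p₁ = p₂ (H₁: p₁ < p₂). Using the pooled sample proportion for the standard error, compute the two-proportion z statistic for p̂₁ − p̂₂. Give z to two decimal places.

z = 2.57

p̂₁ = 486/1305 ≈ 0.3724, p̂₂ = 135/443 ≈ 0.3047.
Pooled p̂ = (486+135)/(1305+443) = 621/1748 = 0.3553.
SE = √(0.229051 × 0.00302362) = 0.0263.
z = (0.3724 − 0.3047)/0.0263 = 0.0677/0.0263 = 2.57.
p-value = P(Z < 2.572) ≈ 0.9949.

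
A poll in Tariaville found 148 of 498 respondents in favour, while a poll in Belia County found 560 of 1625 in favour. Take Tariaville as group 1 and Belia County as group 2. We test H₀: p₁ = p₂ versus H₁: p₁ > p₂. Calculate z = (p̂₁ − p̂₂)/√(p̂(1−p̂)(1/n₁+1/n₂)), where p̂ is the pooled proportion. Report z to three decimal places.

z = -1.964

p̂₁ = 148/498 ≈ 0.29719, p̂₂ = 560/1625 ≈ 0.34462.
Pooled p̂ = (148+560)/(498+1625) = 708/2123 = 0.33349.
SE = √(0.222275 × 0.00262342) = 0.02415.
z = (0.29719 − 0.34462)/0.02415 = -0.04743/0.02415 = -1.964.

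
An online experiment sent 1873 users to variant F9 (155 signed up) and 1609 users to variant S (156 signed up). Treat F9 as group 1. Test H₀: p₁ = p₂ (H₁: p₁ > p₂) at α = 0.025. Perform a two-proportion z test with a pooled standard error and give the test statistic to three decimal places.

p̂₁ = 155/1873 = 0.08275, p̂₂ = 156/1609 = 0.09695.
Pooled p̂ = (155+156)/(1873+1609) = 311/3482 = 0.08932.
SE = √(0.0813391 × 0.00115541) = 0.00969.
z = (0.08275 − 0.09695)/0.00969 = -0.01420/0.00969 = -1.465.
p-value = P(Z > -1.465) ≈ 0.9285. With α = 0.025, fail to reject H₀.

z = -1.465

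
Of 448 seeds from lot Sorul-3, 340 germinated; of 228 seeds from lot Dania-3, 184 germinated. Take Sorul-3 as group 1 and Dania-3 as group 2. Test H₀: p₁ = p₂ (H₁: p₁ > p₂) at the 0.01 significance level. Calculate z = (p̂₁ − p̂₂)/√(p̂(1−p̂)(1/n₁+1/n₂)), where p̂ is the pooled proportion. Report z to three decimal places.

z = -1.416

p̂₁ = 340/448 = 0.75893, p̂₂ = 184/228 = 0.80702.
Pooled p̂ = (340+184)/(448+228) = 524/676 = 0.77515.
SE = √(p̂(1−p̂)(1/n₁+1/n₂)) = √(0.77515·0.22485·0.00661811) = √(0.00115349) = 0.03396.
z = (0.75893 − 0.80702)/0.03396 = -0.04809/0.03396 = -1.416.
p-value = P(Z > -1.416) ≈ 0.9216. With α = 0.01, fail to reject H₀.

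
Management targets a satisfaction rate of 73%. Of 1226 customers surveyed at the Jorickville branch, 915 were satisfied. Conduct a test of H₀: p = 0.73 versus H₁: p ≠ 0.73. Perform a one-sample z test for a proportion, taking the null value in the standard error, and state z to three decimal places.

z = 1.288

p̂ = 915/1226 ≈ 0.74633.
Standard error under H₀: √(0.73×0.27/1226) = 0.01268.
z = (0.74633 − 0.73)/0.01268 = 0.01633/0.01268 = 1.288.
Two-sided p-value ≈ 2·Φ(−1.288) = 0.1978.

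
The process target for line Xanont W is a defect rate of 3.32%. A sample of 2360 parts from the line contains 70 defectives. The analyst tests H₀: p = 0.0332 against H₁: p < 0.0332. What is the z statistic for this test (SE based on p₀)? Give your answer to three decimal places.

p̂ = 70/2360 ≈ 0.029661.
SE = √(p₀(1−p₀)/n) = √(0.032098/2360) = 0.003688.
z = (0.029661 − 0.0332)/0.003688 = -0.003539/0.003688 = -0.960.
p-value = P(Z < -0.960) ≈ 0.1686.

z = -0.960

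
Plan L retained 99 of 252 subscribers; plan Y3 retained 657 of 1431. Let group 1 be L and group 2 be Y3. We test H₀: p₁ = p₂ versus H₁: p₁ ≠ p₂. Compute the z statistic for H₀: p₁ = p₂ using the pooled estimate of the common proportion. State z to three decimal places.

z = -1.950

p̂₁ = 99/252 ≈ 0.39286, p̂₂ = 657/1431 ≈ 0.45912.
Pooled p̂ = (99+657)/(252+1431) = 756/1683 = 0.44920.
SE = √(0.247419 × 0.00466707) = 0.03398.
z = (0.39286 − 0.45912)/0.03398 = -0.06626/0.03398 = -1.950.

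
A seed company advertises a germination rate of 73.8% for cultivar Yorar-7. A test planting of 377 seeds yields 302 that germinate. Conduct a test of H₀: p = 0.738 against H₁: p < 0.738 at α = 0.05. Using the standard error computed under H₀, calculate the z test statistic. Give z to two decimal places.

z = 2.78

p̂ = 302/377 = 0.80106.
Under H₀, SE = √(0.738·0.262/377) = √(0.000512881) = 0.02265.
z = (0.80106 − 0.738)/0.02265 = 0.06306/0.02265 = 2.78.
p-value = P(Z < 2.785) ≈ 0.9973, so at α = 0.05 we fail to reject H₀.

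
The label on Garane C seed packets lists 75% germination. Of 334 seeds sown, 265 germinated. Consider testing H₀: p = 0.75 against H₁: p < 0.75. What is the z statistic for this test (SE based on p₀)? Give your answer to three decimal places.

p̂ = 265/334 = 0.79341.
Standard error under H₀: √(0.75×0.25/334) = 0.02369.
z = (0.79341 − 0.75)/0.02369 = 0.04341/0.02369 = 1.832.

z = 1.832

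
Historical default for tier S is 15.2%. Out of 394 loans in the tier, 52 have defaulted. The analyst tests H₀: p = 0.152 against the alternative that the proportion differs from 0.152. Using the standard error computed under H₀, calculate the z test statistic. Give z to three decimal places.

p̂ = 52/394 ≈ 0.13198.
Standard error under H₀: √(0.152×0.848/394) = 0.01809.
z = (0.13198 − 0.152)/0.01809 = -0.02002/0.01809 = -1.107.

z = -1.107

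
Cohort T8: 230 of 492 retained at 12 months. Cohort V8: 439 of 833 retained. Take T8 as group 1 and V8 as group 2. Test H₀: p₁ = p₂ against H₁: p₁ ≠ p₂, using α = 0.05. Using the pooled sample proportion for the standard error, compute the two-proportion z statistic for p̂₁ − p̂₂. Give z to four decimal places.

p̂₁ = 230/492 ≈ 0.467480, p̂₂ = 439/833 ≈ 0.527011.
Pooled p̂ = (230+439)/(492+833) = 669/1325 = 0.504906.
SE = √(0.249976 × 0.003233) = 0.028428.
z = (0.467480 − 0.527011)/0.028428 = -0.059531/0.028428 = -2.0941.
p-value = 2·P(Z > 2.094) ≈ 0.0363; since p < α = 0.05, reject H₀.

z = -2.0941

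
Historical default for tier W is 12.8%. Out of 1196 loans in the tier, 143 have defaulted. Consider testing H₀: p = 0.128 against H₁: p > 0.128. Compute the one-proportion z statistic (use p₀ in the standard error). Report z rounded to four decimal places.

p̂ = 143/1196 ≈ 0.1195652.
SE = √(p₀(1−p₀)/n) = √(0.11162/1196) = 0.0096605.
z = (0.1195652 − 0.128)/0.0096605 = -0.0084348/0.0096605 = -0.8731.

z = -0.8731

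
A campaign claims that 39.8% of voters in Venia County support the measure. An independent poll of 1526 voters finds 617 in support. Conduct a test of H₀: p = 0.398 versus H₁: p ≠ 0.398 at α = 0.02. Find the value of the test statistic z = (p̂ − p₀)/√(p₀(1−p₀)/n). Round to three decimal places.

z = 0.505

p̂ = 617/1526 = 0.40433.
Standard error under H₀: √(0.398×0.602/1526) = 0.01253.
z = (0.40433 − 0.398)/0.01253 = 0.00633/0.01253 = 0.505.
p-value = 2·P(Z > 0.505) ≈ 0.6137. With α = 0.02, fail to reject H₀.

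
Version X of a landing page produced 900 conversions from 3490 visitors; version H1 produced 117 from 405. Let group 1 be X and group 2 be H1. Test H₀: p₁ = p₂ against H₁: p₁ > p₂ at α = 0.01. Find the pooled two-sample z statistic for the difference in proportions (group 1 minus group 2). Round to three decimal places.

z = -1.345

p̂₁ = 900/3490 = 0.25788, p̂₂ = 117/405 = 0.28889.
Pooled p̂ = (900+117)/(3490+405) = 1017/3895 = 0.26110.
SE = √(0.192929 × 0.00275567) = 0.02306.
z = (0.25788 − 0.28889)/0.02306 = -0.03101/0.02306 = -1.345.
p-value = P(Z > -1.345) ≈ 0.9107. With α = 0.01, fail to reject H₀.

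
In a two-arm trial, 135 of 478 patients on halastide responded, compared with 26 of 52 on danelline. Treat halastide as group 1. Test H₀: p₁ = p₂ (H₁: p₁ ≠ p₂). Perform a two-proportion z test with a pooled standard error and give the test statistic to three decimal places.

p̂₁ = 135/478 = 0.28243, p̂₂ = 26/52 = 0.50000.
Pooled p̂ = (135+26)/(478+52) = 161/530 = 0.30377.
SE = √(0.211495 × 0.0213228) = 0.06715.
z = (0.28243 − 0.50000)/0.06715 = -0.21757/0.06715 = -3.240.
Two-sided p-value ≈ 2·Φ(−3.240) = 0.0012.

z = -3.240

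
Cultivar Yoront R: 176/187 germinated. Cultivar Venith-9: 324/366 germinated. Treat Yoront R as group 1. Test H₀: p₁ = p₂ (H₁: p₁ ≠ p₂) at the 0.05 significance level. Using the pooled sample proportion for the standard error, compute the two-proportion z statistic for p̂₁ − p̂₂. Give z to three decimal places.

p̂₁ = 176/187 ≈ 0.94118, p̂₂ = 324/366 ≈ 0.88525.
Pooled p̂ = (176+324)/(187+366) = 500/553 = 0.90416.
SE = √(0.0866554 × 0.00807983) = 0.02646.
z = (0.94118 − 0.88525)/0.02646 = 0.05593/0.02646 = 2.114.
Two-sided p-value ≈ 2·Φ(−2.114) = 0.0345, so at α = 0.05 we reject H₀.

z = 2.114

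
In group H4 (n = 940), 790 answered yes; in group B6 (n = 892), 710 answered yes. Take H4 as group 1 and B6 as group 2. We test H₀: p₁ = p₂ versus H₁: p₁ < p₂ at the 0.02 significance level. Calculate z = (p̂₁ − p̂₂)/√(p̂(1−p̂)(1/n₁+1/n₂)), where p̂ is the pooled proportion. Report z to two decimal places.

p̂₁ = 790/940 = 0.8404, p̂₂ = 710/892 = 0.7960.
Pooled p̂ = (790+710)/(940+892) = 1500/1832 = 0.8188.
SE = √(0.148381 × 0.00218491) = 0.0180.
z = (0.8404 − 0.7960)/0.0180 = 0.0444/0.0180 = 2.47.
p-value = P(Z < 2.469) ≈ 0.9932; since p > α = 0.02, fail to reject H₀.

z = 2.47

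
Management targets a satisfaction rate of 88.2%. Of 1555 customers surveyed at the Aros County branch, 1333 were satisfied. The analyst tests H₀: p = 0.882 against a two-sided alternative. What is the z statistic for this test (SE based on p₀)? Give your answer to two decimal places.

z = -3.03

p̂ = 1333/1555 ≈ 0.85723.
SE = √(p₀(1−p₀)/n) = √(0.10408/1555) = 0.00818.
z = (0.85723 − 0.882)/0.00818 = -0.02477/0.00818 = -3.03.
Two-sided p-value ≈ 2·Φ(−3.027) = 0.0025.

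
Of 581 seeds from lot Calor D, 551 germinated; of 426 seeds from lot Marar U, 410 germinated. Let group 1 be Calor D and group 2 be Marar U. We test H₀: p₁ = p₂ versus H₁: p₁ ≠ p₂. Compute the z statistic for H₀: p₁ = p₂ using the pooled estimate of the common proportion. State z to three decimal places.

p̂₁ = 551/581 ≈ 0.94836, p̂₂ = 410/426 ≈ 0.96244.
Pooled p̂ = (551+410)/(581+426) = 961/1007 = 0.95432.
SE = √(p̂(1−p̂)(1/n₁+1/n₂)) = √(0.95432·0.04568·0.00406859) = √(0.000177364) = 0.01332.
z = (0.94836 − 0.96244)/0.01332 = -0.01408/0.01332 = -1.057.

z = -1.057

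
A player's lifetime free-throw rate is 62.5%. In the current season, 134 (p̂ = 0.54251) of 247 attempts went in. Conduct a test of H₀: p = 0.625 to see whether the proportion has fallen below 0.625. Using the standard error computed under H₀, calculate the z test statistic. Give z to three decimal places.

z = -2.678

p̂ = 134/247 ≈ 0.54251.
SE = √(p₀(1−p₀)/n) = √(0.23438/247) = 0.03080.
z = (0.54251 − 0.625)/0.03080 = -0.08249/0.03080 = -2.678.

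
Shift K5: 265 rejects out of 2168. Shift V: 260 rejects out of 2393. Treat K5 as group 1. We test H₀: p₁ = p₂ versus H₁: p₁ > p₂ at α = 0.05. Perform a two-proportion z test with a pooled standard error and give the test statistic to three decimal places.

p̂₁ = 265/2168 ≈ 0.122232, p̂₂ = 260/2393 ≈ 0.108650.
Pooled p̂ = (265+260)/(2168+2393) = 525/4561 = 0.115106.
SE = √(0.101857 × 0.00087914) = 0.009463.
z = (0.122232 − 0.108650)/0.009463 = 0.013582/0.009463 = 1.435.
p-value = P(Z > 1.435) ≈ 0.0756; since p > α = 0.05, fail to reject H₀.

z = 1.435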